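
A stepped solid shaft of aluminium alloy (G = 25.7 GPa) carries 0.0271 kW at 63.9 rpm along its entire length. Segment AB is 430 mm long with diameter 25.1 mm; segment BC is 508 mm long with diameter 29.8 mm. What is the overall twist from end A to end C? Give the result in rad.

0.00277 rad

ω = 2π·63.9/60 = 6.692 rad/s, so T = P/ω = 0.0271×10³ / 6.692 = 4.050 N·m.
J_AB = π(0.0251)⁴/32 = 3.90×10^-8 m⁴; J_BC = π(0.0298)⁴/32 = 7.74×10^-8 m⁴.
θ = (T/G)·Σ L_i/J_i = (4.050/25.7×10⁹)·(0.430/3.90×10^-8 + 0.508/7.74×10^-8) = 2.773×10^-3 rad.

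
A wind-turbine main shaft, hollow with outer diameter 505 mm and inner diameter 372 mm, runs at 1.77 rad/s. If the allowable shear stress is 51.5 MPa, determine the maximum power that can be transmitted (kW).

J = π(d_o⁴ − d_i⁴)/32 = π(0.505⁴ − 0.372⁴)/32 = 4.505×10^-3 m⁴.
T_max = τ_allow·J/r = 5.15×10^7 × 4.505×10^-3 / 0.253 = 918800 N·m.
ω = 1.77 rad/s, so P_max = T_max·ω = 1.626×10^6 W.

1630 kW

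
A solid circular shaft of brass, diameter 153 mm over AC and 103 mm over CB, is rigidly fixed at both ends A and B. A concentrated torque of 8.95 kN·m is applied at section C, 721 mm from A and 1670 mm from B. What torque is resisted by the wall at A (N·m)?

8220 N·m

Compatibility: T_A·a/J_AC = T_B·b/J_CB with T_A + T_B = T₀.
J_AC = 5.38×10^-5 m⁴, J_CB = 1.10×10^-5 m⁴, so T_A = T₀·(J_AC/a)/((J_AC/a)+(J_CB/b)) = 8221 N·m, T_B = 729.0 N·m.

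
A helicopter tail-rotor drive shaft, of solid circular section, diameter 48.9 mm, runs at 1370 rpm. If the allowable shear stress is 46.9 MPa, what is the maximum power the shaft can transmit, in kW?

154 kW

J = πd⁴/32 = π(0.0489)⁴/32 = 5.614×10^-7 m⁴.
T_max = τ_allow·J/r = 4.69×10^7 × 5.614×10^-7 / 0.0244 = 1077 N·m.
ω = 2π·1370/60 = 143.5 rad/s, so P_max = T_max·ω = 1.545×10^5 W.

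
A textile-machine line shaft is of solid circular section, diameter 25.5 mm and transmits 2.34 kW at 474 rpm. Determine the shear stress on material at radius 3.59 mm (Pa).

4.08e6 Pa

ω = 2π·474/60 = 49.64 rad/s, so T = P/ω = 2.34×10³ / 49.64 = 47.14 N·m.
J = πd⁴/32 = π(0.0255)⁴/32 = 4.151×10^-8 m⁴.
Shear stress varies linearly with radius: τ = T·r/J = 47.14 × 0.00359 / 4.151×10^-8 = 4.077×10^6 Pa.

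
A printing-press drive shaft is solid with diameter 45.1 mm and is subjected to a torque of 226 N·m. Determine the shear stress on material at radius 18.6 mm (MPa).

J = πd⁴/32 = π(0.0451)⁴/32 = 4.062×10^-7 m⁴.
Shear stress varies linearly with radius: τ = T·r/J = 226.0 × 0.0186 / 4.062×10^-7 = 1.035×10^7 Pa.

10.3 MPa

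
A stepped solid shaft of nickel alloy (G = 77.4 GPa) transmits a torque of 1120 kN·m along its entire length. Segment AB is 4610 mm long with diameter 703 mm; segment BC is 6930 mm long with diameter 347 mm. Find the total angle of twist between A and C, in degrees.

4.20°

J_AB = π(0.703)⁴/32 = 0.0240 m⁴; J_BC = π(0.347)⁴/32 = 1.42×10^-3 m⁴.
θ = (T/G)·Σ L_i/J_i = (1.120e6/77.4×10⁹)·(4.61/0.0240 + 6.93/1.42×10^-3) = 0.07323 rad.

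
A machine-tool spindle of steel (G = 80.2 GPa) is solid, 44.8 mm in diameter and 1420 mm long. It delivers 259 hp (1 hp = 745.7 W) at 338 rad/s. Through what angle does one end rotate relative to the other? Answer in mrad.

25.6 mrad

ω = 338 rad/s, so T = P/ω = 259×745.7 / 338.0 = 571.4 N·m.
J = πd⁴/32 = π(0.0448)⁴/32 = 3.955×10^-7 m⁴.
θ = T·L/(G·J) = 571.4 × 1.42 / (80.2×10⁹ × 3.955×10^-7) = 0.02558 rad.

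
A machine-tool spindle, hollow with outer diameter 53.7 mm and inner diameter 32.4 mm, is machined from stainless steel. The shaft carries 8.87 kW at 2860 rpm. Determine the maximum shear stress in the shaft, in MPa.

ω = 2π·2860/60 = 299.5 rad/s, so T = P/ω = 8.87×10³ / 299.5 = 29.62 N·m.
J = π(d_o⁴ − d_i⁴)/32 = π(0.0537⁴ − 0.0324⁴)/32 = 7.082×10^-7 m⁴.
τ_max = T·r/J = 29.62 × 0.0269 / 7.082×10^-7 = 1.123×10^6 Pa.

1.12 MPa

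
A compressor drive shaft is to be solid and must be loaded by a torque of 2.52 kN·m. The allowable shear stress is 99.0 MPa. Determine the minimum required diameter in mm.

For a solid shaft τ_max = 16T/(πd³), so d = (16T/(π τ_allow))^(1/3) = (16·2520/(π·9.90×10^7))^(1/3) = 0.05061 m.

50.6 mm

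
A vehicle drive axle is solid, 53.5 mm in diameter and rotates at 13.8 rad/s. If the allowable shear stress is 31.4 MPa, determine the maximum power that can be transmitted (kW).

13.0 kW

J = πd⁴/32 = π(0.0535)⁴/32 = 8.043×10^-7 m⁴.
T_max = τ_allow·J/r = 3.14×10^7 × 8.043×10^-7 / 0.0267 = 944.1 N·m.
ω = 13.8 rad/s, so P_max = T_max·ω = 1.303×10^4 W.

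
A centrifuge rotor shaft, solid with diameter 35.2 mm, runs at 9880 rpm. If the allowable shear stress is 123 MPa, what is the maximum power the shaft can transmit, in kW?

1090 kW

J = πd⁴/32 = π(0.0352)⁴/32 = 1.507×10^-7 m⁴.
T_max = τ_allow·J/r = 1.23×10^8 × 1.507×10^-7 / 0.0176 = 1053 N·m.
ω = 2π·9880/60 = 1035 rad/s, so P_max = T_max·ω = 1.090×10^6 W.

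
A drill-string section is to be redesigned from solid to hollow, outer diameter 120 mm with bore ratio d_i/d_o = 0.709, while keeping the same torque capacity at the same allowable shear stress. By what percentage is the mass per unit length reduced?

39.6 %

Equal τ_max and T ⇒ the solid shaft needs d_s³ = d_o³(1−k⁴), so d_s = 120·(1−0.709⁴)^(1/3) = 108.9 mm.
Area ratio A_h/A_s = d_o²(1−k²)/d_s² = (1−k²)/(1−k⁴)^(2/3) = 0.6039.
Mass saving = 1 − 0.6039 = 39.6 %.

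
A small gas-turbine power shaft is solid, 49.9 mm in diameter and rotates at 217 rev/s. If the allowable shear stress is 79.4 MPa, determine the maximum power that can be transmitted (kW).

2640 kW

J = πd⁴/32 = π(0.0499)⁴/32 = 6.087×10^-7 m⁴.
T_max = τ_allow·J/r = 7.94×10^7 × 6.087×10^-7 / 0.0249 = 1937 N·m.
ω = 2π·217 = 1363 rad/s, so P_max = T_max·ω = 2.641×10^6 W.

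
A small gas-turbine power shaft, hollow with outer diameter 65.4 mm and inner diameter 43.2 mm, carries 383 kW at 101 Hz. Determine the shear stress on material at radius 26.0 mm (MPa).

ω = 2π·101 = 634.6 rad/s, so T = P/ω = 383×10³ / 634.6 = 603.5 N·m.
J = π(d_o⁴ − d_i⁴)/32 = π(0.0654⁴ − 0.0432⁴)/32 = 1.454×10^-6 m⁴.
Shear stress varies linearly with radius: τ = T·r/J = 603.5 × 0.0260 / 1.454×10^-6 = 1.079×10^7 Pa.

10.8 MPa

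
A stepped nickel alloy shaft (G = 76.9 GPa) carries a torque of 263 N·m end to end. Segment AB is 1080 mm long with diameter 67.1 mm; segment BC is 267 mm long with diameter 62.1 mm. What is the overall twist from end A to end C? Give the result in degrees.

J_AB = π(0.0671)⁴/32 = 1.99×10^-6 m⁴; J_BC = π(0.0621)⁴/32 = 1.46×10^-6 m⁴.
θ = (T/G)·Σ L_i/J_i = (263.0/76.9×10⁹)·(1.08/1.99×10^-6 + 0.267/1.46×10^-6) = 2.481×10^-3 rad.

0.142°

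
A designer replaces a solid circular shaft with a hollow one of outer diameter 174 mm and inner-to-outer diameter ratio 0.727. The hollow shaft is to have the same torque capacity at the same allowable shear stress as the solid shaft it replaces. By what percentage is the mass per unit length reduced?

41.3 %

Equal τ_max and T ⇒ the solid shaft needs d_s³ = d_o³(1−k⁴), so d_s = 174·(1−0.727⁴)^(1/3) = 156.0 mm.
Area ratio A_h/A_s = d_o²(1−k²)/d_s² = (1−k²)/(1−k⁴)^(2/3) = 0.5865.
Mass saving = 1 − 0.5865 = 41.3 %.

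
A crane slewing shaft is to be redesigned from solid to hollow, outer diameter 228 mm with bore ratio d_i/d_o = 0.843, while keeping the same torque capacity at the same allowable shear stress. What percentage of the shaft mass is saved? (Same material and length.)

Equal τ_max and T ⇒ the solid shaft needs d_s³ = d_o³(1−k⁴), so d_s = 228·(1−0.843⁴)^(1/3) = 180.4 mm.
Area ratio A_h/A_s = d_o²(1−k²)/d_s² = (1−k²)/(1−k⁴)^(2/3) = 0.4624.
Mass saving = 1 − 0.4624 = 53.8 %.

53.8 %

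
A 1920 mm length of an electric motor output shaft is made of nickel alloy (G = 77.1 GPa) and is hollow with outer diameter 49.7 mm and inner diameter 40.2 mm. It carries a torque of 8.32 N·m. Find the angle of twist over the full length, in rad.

J = π(d_o⁴ − d_i⁴)/32 = π(0.0497⁴ − 0.0402⁴)/32 = 3.426×10^-7 m⁴.
θ = T·L/(G·J) = 8.320 × 1.92 / (77.1×10⁹ × 3.426×10^-7) = 6.047×10^-4 rad.

6.05e-4 rad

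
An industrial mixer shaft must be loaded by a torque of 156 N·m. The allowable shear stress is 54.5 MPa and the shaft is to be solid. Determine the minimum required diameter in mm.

24.4 mm

For a solid shaft τ_max = 16T/(πd³), so d = (16T/(π τ_allow))^(1/3) = (16·156.0/(π·5.45×10^7))^(1/3) = 0.02443 m.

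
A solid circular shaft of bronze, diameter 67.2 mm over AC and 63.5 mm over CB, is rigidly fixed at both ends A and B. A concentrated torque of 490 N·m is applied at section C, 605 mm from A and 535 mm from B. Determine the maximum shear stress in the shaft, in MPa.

4.62 MPa

Compatibility: T_A·a/J_AC = T_B·b/J_CB with T_A + T_B = T₀.
J_AC = 2.00×10^-6 m⁴, J_CB = 1.60×10^-6 m⁴, so T_A = T₀·(J_AC/a)/((J_AC/a)+(J_CB/b)) = 257.7 N·m, T_B = 232.3 N·m.
τ in each portion: τ_AC = 4.32×10^6 Pa, τ_CB = 4.62×10^6 Pa; maximum is in CB.
τ_max = T_CB·r/J = 232.3·0.0318/1.60×10^-6 = 4.621×10^6 Pa.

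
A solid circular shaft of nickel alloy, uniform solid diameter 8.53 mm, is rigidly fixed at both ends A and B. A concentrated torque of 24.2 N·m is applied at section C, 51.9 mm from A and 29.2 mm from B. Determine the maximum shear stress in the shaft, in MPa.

With uniform GJ and both ends fixed, compatibility θ_AC = θ_CB gives T_A·a = T_B·b, together with T_A + T_B = T₀.
T_A = T₀·b/(a+b) = 24.20·29.2/81.10 = 8.713 N·m; T_B = 15.49 N·m.
τ in each portion: τ_AC = 7.15×10^7 Pa, τ_CB = 1.27×10^8 Pa; maximum is in CB.
τ_max = T_CB·r/J = 15.49·0.00426/5.20×10^-10 = 1.271×10^8 Pa.

127 MPa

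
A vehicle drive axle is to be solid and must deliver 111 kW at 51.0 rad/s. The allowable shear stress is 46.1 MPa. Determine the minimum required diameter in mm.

62.2 mm

ω = 51.0 rad/s, so T = P/ω = 111×10³ / 51.00 = 2176 N·m.
For a solid shaft τ_max = 16T/(πd³), so d = (16T/(π τ_allow))^(1/3) = (16·2176/(π·4.61×10^7))^(1/3) = 0.06218 m.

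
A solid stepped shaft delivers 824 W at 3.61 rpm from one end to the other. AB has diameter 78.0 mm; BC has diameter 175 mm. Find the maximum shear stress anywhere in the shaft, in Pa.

ω = 2π·3.61/60 = 0.3780 rad/s, so T = P/ω = 824 / 0.3780 = 2180 N·m.
Under the same torque, τ_max = 16T/(πd³) is largest where d is smallest — segment AB (d = 78.0 mm).
τ_max = 16·2180/(π·(0.0780)³) = 2.339×10^7 Pa.

2.34e7 Pa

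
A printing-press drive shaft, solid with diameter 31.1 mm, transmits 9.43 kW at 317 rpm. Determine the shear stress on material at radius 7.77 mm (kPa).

24000 kPa

ω = 2π·317/60 = 33.20 rad/s, so T = P/ω = 9.43×10³ / 33.20 = 284.1 N·m.
J = πd⁴/32 = π(0.0311)⁴/32 = 9.184×10^-8 m⁴.
Shear stress varies linearly with radius: τ = T·r/J = 284.1 × 0.00777 / 9.184×10^-8 = 2.403×10^7 Pa.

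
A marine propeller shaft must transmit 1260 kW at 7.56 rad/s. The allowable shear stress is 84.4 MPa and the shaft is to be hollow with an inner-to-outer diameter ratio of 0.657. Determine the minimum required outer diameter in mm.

231 mm

ω = 7.56 rad/s, so T = P/ω = 1260×10³ / 7.560 = 166700 N·m.
For a hollow shaft with d_i/d_o = 0.657: τ_max = 16T/(π d_o³ (1−k⁴)), so d_o = [16T/(π τ_allow (1−k⁴))]^(1/3) = [16·166700/(π·8.44×10^7·0.8137)]^(1/3) = 0.2312 m.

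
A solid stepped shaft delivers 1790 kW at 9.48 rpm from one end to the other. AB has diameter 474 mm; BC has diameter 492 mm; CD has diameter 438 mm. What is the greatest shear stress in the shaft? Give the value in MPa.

ω = 2π·9.48/60 = 0.9927 rad/s, so T = P/ω = 1790×10³ / 0.9927 = 1.803e6 N·m.
Under the same torque, τ_max = 16T/(πd³) is largest where d is smallest — segment CD (d = 438 mm).
τ_max = 16·1.803e6/(π·(0.438)³) = 1.093×10^8 Pa.

109 MPa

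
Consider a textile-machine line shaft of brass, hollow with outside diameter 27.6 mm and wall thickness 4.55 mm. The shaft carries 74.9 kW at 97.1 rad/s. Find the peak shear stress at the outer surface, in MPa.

234 MPa

ω = 97.1 rad/s, so T = P/ω = 74.9×10³ / 97.10 = 771.4 N·m.
J = π(d_o⁴ − d_i⁴)/32 = π(0.0276⁴ − 0.0185⁴)/32 = 4.547×10^-8 m⁴.
τ_max = T·r/J = 771.4 × 0.0138 / 4.547×10^-8 = 2.341×10^8 Pa.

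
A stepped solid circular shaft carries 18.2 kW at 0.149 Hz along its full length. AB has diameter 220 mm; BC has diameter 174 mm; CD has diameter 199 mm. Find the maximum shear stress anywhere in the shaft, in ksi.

ω = 2π·0.149 = 0.9362 rad/s, so T = P/ω = 18.2×10³ / 0.9362 = 19440 N·m.
Under the same torque, τ_max = 16T/(πd³) is largest where d is smallest — segment BC (d = 174 mm).
τ_max = 16·19440/(π·(0.174)³) = 1.879×10^7 Pa.

2.73 ksi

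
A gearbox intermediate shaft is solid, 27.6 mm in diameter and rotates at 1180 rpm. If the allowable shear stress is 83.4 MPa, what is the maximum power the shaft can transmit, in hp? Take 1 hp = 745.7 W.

J = πd⁴/32 = π(0.0276)⁴/32 = 5.697×10^-8 m⁴.
T_max = τ_allow·J/r = 8.34×10^7 × 5.697×10^-8 / 0.0138 = 344.3 N·m.
ω = 2π·1180/60 = 123.6 rad/s, so P_max = T_max·ω = 4.254×10^4 W.

57.1 hp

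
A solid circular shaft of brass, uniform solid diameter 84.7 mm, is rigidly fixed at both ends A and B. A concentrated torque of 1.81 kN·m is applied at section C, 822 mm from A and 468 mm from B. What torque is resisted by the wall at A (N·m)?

657 N·m

With uniform GJ and both ends fixed, compatibility θ_AC = θ_CB gives T_A·a = T_B·b, together with T_A + T_B = T₀.
T_A = T₀·b/(a+b) = 1810·468/1290 = 656.7 N·m; T_B = 1153 N·m.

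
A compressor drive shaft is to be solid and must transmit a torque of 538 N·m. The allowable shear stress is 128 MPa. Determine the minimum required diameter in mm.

For a solid shaft τ_max = 16T/(πd³), so d = (16T/(π τ_allow))^(1/3) = (16·538.0/(π·1.28×10^8))^(1/3) = 0.02777 m.

27.8 mm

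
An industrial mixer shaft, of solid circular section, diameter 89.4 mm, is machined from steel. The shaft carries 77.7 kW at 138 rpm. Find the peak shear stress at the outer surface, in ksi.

5.56 ksi

ω = 2π·138/60 = 14.45 rad/s, so T = P/ω = 77.7×10³ / 14.45 = 5377 N·m.
J = πd⁴/32 = π(0.0894)⁴/32 = 6.271×10^-6 m⁴.
τ_max = T·r/J = 5377 × 0.0447 / 6.271×10^-6 = 3.832×10^7 Pa.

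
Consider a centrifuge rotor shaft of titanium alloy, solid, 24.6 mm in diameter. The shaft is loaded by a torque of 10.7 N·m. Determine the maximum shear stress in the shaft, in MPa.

3.66 MPa

J = πd⁴/32 = π(0.0246)⁴/32 = 3.595×10^-8 m⁴.
τ_max = T·r/J = 10.70 × 0.0123 / 3.595×10^-8 = 3.661×10^6 Pa.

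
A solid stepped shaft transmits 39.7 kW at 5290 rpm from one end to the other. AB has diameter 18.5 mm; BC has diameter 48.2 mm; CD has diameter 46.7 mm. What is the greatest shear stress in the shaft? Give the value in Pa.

5.76e7 Pa

ω = 2π·5290/60 = 554.0 rad/s, so T = P/ω = 39.7×10³ / 554.0 = 71.66 N·m.
Under the same torque, τ_max = 16T/(πd³) is largest where d is smallest — segment AB (d = 18.5 mm).
τ_max = 16·71.66/(π·(0.0185)³) = 5.764×10^7 Pa.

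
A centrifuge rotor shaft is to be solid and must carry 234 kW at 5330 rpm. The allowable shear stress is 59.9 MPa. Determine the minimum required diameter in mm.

32.9 mm

ω = 2π·5330/60 = 558.2 rad/s, so T = P/ω = 234×10³ / 558.2 = 419.2 N·m.
For a solid shaft τ_max = 16T/(πd³), so d = (16T/(π τ_allow))^(1/3) = (16·419.2/(π·5.99×10^7))^(1/3) = 0.03291 m.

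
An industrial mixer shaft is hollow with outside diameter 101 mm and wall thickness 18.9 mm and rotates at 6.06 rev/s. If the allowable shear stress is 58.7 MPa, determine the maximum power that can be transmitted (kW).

383 kW

J = π(d_o⁴ − d_i⁴)/32 = π(0.101⁴ − 0.0632⁴)/32 = 8.650×10^-6 m⁴.
T_max = τ_allow·J/r = 5.87×10^7 × 8.650×10^-6 / 0.0505 = 10050 N·m.
ω = 2π·6.06 = 38.08 rad/s, so P_max = T_max·ω = 3.828×10^5 W.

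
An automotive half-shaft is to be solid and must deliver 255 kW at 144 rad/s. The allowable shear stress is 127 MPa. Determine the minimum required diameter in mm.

41.4 mm

ω = 144 rad/s, so T = P/ω = 255×10³ / 144.0 = 1771 N·m.
For a solid shaft τ_max = 16T/(πd³), so d = (16T/(π τ_allow))^(1/3) = (16·1771/(π·1.27×10^8))^(1/3) = 0.04141 m.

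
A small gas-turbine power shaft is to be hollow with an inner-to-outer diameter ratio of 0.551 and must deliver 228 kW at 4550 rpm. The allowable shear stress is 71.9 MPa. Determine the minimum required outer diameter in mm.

33.4 mm

ω = 2π·4550/60 = 476.5 rad/s, so T = P/ω = 228×10³ / 476.5 = 478.5 N·m.
For a hollow shaft with d_i/d_o = 0.551: τ_max = 16T/(π d_o³ (1−k⁴)), so d_o = [16T/(π τ_allow (1−k⁴))]^(1/3) = [16·478.5/(π·7.19×10^7·0.9078)]^(1/3) = 0.03342 m.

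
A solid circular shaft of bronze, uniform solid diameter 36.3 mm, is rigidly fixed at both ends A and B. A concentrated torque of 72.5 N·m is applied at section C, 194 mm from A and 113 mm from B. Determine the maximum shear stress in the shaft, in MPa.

4.88 MPa

With uniform GJ and both ends fixed, compatibility θ_AC = θ_CB gives T_A·a = T_B·b, together with T_A + T_B = T₀.
T_A = T₀·b/(a+b) = 72.50·113/307.0 = 26.69 N·m; T_B = 45.81 N·m.
τ in each portion: τ_AC = 2.84×10^6 Pa, τ_CB = 4.88×10^6 Pa; maximum is in CB.
τ_max = T_CB·r/J = 45.81·0.0181/1.70×10^-7 = 4.878×10^6 Pa.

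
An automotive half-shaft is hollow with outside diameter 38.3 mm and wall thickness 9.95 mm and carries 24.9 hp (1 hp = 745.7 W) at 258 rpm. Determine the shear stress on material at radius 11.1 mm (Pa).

3.81e7 Pa

ω = 2π·258/60 = 27.02 rad/s, so T = P/ω = 24.9×745.7 / 27.02 = 687.3 N·m.
J = π(d_o⁴ − d_i⁴)/32 = π(0.0383⁴ − 0.0184⁴)/32 = 2.000×10^-7 m⁴.
Shear stress varies linearly with radius: τ = T·r/J = 687.3 × 0.0111 / 2.000×10^-7 = 3.814×10^7 Pa.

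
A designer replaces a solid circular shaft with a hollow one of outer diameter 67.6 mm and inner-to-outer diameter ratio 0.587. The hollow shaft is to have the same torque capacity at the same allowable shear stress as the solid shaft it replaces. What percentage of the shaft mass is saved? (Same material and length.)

Equal τ_max and T ⇒ the solid shaft needs d_s³ = d_o³(1−k⁴), so d_s = 67.6·(1−0.587⁴)^(1/3) = 64.81 mm.
Area ratio A_h/A_s = d_o²(1−k²)/d_s² = (1−k²)/(1−k⁴)^(2/3) = 0.7131.
Mass saving = 1 − 0.7131 = 28.7 %.

28.7 %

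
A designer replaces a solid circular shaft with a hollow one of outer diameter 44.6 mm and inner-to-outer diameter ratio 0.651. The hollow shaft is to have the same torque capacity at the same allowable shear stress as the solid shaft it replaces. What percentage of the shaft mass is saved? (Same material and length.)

Equal τ_max and T ⇒ the solid shaft needs d_s³ = d_o³(1−k⁴), so d_s = 44.6·(1−0.651⁴)^(1/3) = 41.75 mm.
Area ratio A_h/A_s = d_o²(1−k²)/d_s² = (1−k²)/(1−k⁴)^(2/3) = 0.6575.
Mass saving = 1 − 0.6575 = 34.3 %.

34.3 %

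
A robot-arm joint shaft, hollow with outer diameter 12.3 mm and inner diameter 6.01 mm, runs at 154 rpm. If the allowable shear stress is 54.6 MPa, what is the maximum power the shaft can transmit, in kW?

0.303 kW

J = π(d_o⁴ − d_i⁴)/32 = π(0.0123⁴ − 0.00601⁴)/32 = 2.119×10^-9 m⁴.
T_max = τ_allow·J/r = 5.46×10^7 × 2.119×10^-9 / 0.00615 = 18.81 N·m.
ω = 2π·154/60 = 16.13 rad/s, so P_max = T_max·ω = 303.4 W.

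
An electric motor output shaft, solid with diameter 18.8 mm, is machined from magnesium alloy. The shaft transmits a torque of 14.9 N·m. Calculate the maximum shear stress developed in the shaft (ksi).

1.66 ksi

J = πd⁴/32 = π(0.0188)⁴/32 = 1.226×10^-8 m⁴.
τ_max = T·r/J = 14.90 × 0.00940 / 1.226×10^-8 = 1.142×10^7 Pa.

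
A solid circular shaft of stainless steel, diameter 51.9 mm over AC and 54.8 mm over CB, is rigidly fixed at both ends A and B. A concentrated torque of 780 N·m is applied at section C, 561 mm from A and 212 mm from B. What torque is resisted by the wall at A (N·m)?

182 N·m

Compatibility: T_A·a/J_AC = T_B·b/J_CB with T_A + T_B = T₀.
J_AC = 7.12×10^-7 m⁴, J_CB = 8.85×10^-7 m⁴, so T_A = T₀·(J_AC/a)/((J_AC/a)+(J_CB/b)) = 181.9 N·m, T_B = 598.1 N·m.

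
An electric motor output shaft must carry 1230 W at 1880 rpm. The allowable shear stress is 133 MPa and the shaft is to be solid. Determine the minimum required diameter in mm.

6.21 mm

ω = 2π·1880/60 = 196.9 rad/s, so T = P/ω = 1230 / 196.9 = 6.248 N·m.
For a solid shaft τ_max = 16T/(πd³), so d = (16T/(π τ_allow))^(1/3) = (16·6.248/(π·1.33×10^8))^(1/3) = 0.006208 m.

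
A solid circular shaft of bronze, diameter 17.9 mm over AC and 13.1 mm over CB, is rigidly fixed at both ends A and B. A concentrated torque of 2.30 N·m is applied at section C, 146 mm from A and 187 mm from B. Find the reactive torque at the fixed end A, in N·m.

1.88 N·m

Compatibility: T_A·a/J_AC = T_B·b/J_CB with T_A + T_B = T₀.
J_AC = 1.01×10^-8 m⁴, J_CB = 2.89×10^-9 m⁴, so T_A = T₀·(J_AC/a)/((J_AC/a)+(J_CB/b)) = 1.879 N·m, T_B = 0.4209 N·m.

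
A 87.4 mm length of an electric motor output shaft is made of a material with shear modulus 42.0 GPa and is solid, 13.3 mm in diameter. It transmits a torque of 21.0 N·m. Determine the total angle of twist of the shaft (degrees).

0.815°

J = πd⁴/32 = π(0.0133)⁴/32 = 3.072×10^-9 m⁴.
θ = T·L/(G·J) = 21.00 × 0.0874 / (42.0×10⁹ × 3.072×10^-9) = 0.01423 rad.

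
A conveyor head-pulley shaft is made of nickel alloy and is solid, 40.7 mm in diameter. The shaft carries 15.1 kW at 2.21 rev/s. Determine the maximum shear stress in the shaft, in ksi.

ω = 2π·2.21 = 13.89 rad/s, so T = P/ω = 15.1×10³ / 13.89 = 1087 N·m.
J = πd⁴/32 = π(0.0407)⁴/32 = 2.694×10^-7 m⁴.
τ_max = T·r/J = 1087 × 0.0204 / 2.694×10^-7 = 8.215×10^7 Pa.

11.9 ksi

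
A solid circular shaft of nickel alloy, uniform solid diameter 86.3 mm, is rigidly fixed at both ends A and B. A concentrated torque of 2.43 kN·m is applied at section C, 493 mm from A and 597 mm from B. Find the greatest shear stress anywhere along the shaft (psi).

With uniform GJ and both ends fixed, compatibility θ_AC = θ_CB gives T_A·a = T_B·b, together with T_A + T_B = T₀.
T_A = T₀·b/(a+b) = 2430·597/1090 = 1331 N·m; T_B = 1099 N·m.
τ in each portion: τ_AC = 1.05×10^7 Pa, τ_CB = 8.71×10^6 Pa; maximum is in AC.
τ_max = T_AC·r/J = 1331·0.0432/5.45×10^-6 = 1.055×10^7 Pa.

1530 psi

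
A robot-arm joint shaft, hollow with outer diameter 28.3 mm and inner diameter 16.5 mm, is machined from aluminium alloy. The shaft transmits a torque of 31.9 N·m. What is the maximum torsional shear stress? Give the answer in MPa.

8.10 MPa

J = π(d_o⁴ − d_i⁴)/32 = π(0.0283⁴ − 0.0165⁴)/32 = 5.570×10^-8 m⁴.
τ_max = T·r/J = 31.90 × 0.0142 / 5.570×10^-8 = 8.105×10^6 Pa.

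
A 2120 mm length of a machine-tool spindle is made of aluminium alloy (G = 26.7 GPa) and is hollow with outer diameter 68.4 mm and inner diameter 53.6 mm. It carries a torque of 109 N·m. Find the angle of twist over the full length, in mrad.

6.47 mrad

J = π(d_o⁴ − d_i⁴)/32 = π(0.0684⁴ − 0.0536⁴)/32 = 1.339×10^-6 m⁴.
θ = T·L/(G·J) = 109.0 × 2.12 / (26.7×10⁹ × 1.339×10^-6) = 6.465×10^-3 rad.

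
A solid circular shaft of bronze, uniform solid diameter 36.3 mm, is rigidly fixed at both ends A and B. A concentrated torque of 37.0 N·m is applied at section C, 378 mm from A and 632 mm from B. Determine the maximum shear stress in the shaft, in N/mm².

With uniform GJ and both ends fixed, compatibility θ_AC = θ_CB gives T_A·a = T_B·b, together with T_A + T_B = T₀.
T_A = T₀·b/(a+b) = 37.00·632/1010 = 23.15 N·m; T_B = 13.85 N·m.
τ in each portion: τ_AC = 2.47×10^6 Pa, τ_CB = 1.47×10^6 Pa; maximum is in AC.
τ_max = T_AC·r/J = 23.15·0.0181/1.70×10^-7 = 2.465×10^6 Pa.

2.47 N/mm²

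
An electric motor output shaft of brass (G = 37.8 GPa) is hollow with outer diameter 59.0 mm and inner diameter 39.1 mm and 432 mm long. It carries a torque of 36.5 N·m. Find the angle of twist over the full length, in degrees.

0.0249°

J = π(d_o⁴ − d_i⁴)/32 = π(0.0590⁴ − 0.0391⁴)/32 = 9.602×10^-7 m⁴.
θ = T·L/(G·J) = 36.50 × 0.432 / (37.8×10⁹ × 9.602×10^-7) = 4.345×10^-4 rad.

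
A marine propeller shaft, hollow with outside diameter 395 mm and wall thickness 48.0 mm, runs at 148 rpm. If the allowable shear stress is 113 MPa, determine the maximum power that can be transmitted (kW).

14200 kW

J = π(d_o⁴ − d_i⁴)/32 = π(0.395⁴ − 0.299⁴)/32 = 1.605×10^-3 m⁴.
T_max = τ_allow·J/r = 1.13×10^8 × 1.605×10^-3 / 0.198 = 918500 N·m.
ω = 2π·148/60 = 15.50 rad/s, so P_max = T_max·ω = 1.423×10^7 W.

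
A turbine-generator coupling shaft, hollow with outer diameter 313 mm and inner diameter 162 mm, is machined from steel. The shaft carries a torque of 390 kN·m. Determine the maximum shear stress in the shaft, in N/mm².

J = π(d_o⁴ − d_i⁴)/32 = π(0.313⁴ − 0.162⁴)/32 = 8.747×10^-4 m⁴.
τ_max = T·r/J = 390000 × 0.157 / 8.747×10^-4 = 6.978×10^7 Pa.

69.8 N/mm²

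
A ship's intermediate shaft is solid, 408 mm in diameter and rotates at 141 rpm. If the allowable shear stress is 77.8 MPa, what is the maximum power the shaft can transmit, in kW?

15300 kW

J = πd⁴/32 = π(0.408)⁴/32 = 2.720×10^-3 m⁴.
T_max = τ_allow·J/r = 7.78×10^7 × 2.720×10^-3 / 0.204 = 1.038e6 N·m.
ω = 2π·141/60 = 14.77 rad/s, so P_max = T_max·ω = 1.532×10^7 W.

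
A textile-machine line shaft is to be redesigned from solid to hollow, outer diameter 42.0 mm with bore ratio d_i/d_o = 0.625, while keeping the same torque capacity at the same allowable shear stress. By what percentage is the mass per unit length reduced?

Equal τ_max and T ⇒ the solid shaft needs d_s³ = d_o³(1−k⁴), so d_s = 42.0·(1−0.625⁴)^(1/3) = 39.74 mm.
Area ratio A_h/A_s = d_o²(1−k²)/d_s² = (1−k²)/(1−k⁴)^(2/3) = 0.6805.
Mass saving = 1 − 0.6805 = 32.0 %.

32.0 %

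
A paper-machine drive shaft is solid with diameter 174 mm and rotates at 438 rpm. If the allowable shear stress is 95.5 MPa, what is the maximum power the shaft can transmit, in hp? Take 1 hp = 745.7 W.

J = πd⁴/32 = π(0.174)⁴/32 = 8.999×10^-5 m⁴.
T_max = τ_allow·J/r = 9.55×10^7 × 8.999×10^-5 / 0.0870 = 98780 N·m.
ω = 2π·438/60 = 45.87 rad/s, so P_max = T_max·ω = 4.531×10^6 W.

6080 hp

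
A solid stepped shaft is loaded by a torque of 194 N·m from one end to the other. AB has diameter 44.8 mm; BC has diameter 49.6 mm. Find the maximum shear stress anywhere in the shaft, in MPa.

Under the same torque, τ_max = 16T/(πd³) is largest where d is smallest — segment AB (d = 44.8 mm).
τ_max = 16·194.0/(π·(0.0448)³) = 1.099×10^7 Pa.

11.0 MPa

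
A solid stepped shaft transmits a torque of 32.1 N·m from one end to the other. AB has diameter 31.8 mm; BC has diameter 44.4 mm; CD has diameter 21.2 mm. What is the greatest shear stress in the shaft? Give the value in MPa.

17.2 MPa

Under the same torque, τ_max = 16T/(πd³) is largest where d is smallest — segment CD (d = 21.2 mm).
τ_max = 16·32.10/(π·(0.0212)³) = 1.716×10^7 Pa.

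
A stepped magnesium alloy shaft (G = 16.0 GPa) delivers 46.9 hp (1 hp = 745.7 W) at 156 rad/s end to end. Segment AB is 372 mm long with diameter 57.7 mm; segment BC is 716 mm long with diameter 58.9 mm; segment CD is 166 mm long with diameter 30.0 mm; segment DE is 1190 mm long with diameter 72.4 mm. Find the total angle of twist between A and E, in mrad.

48.7 mrad

ω = 156 rad/s, so T = P/ω = 46.9×745.7 / 156.0 = 224.2 N·m.
J_AB = π(0.0577)⁴/32 = 1.09×10^-6 m⁴; J_BC = π(0.0589)⁴/32 = 1.18×10^-6 m⁴; J_CD = π(0.0300)⁴/32 = 7.95×10^-8 m⁴; J_DE = π(0.0724)⁴/32 = 2.70×10^-6 m⁴.
θ = (T/G)·Σ L_i/J_i = (224.2/16.0×10⁹)·(0.372/1.09×10^-6 + 0.716/1.18×10^-6 + 0.166/7.95×10^-8 + 1.19/2.70×10^-6) = 0.04871 rad.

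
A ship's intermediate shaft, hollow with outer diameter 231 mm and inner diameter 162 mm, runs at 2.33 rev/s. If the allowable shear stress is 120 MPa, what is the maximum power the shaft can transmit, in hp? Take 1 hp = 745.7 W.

J = π(d_o⁴ − d_i⁴)/32 = π(0.231⁴ − 0.162⁴)/32 = 2.119×10^-4 m⁴.
T_max = τ_allow·J/r = 1.20×10^8 × 2.119×10^-4 / 0.116 = 220200 N·m.
ω = 2π·2.33 = 14.64 rad/s, so P_max = T_max·ω = 3.223×10^6 W.

4320 hp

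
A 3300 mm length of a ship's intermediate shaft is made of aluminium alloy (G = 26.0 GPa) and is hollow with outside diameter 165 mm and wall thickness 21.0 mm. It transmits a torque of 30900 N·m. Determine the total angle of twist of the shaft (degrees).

4.47°

J = π(d_o⁴ − d_i⁴)/32 = π(0.165⁴ − 0.123⁴)/32 = 5.030×10^-5 m⁴.
θ = T·L/(G·J) = 30900 × 3.30 / (26.0×10⁹ × 5.030×10^-5) = 0.07798 rad.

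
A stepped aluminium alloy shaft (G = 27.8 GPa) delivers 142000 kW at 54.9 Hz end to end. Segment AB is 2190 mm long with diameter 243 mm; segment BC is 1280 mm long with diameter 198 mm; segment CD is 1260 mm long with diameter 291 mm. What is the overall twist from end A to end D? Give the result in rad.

0.247 rad

ω = 2π·54.9 = 344.9 rad/s, so T = P/ω = 142000×10³ / 344.9 = 411700 N·m.
J_AB = π(0.243)⁴/32 = 3.42×10^-4 m⁴; J_BC = π(0.198)⁴/32 = 1.51×10^-4 m⁴; J_CD = π(0.291)⁴/32 = 7.04×10^-4 m⁴.
θ = (T/G)·Σ L_i/J_i = (411700/27.8×10⁹)·(2.19/3.42×10^-4 + 1.28/1.51×10^-4 + 1.26/7.04×10^-4) = 0.2469 rad.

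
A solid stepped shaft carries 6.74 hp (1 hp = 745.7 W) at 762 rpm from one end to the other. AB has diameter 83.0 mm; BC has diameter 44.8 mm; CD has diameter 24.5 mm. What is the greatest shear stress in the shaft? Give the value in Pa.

2.18e7 Pa

ω = 2π·762/60 = 79.80 rad/s, so T = P/ω = 6.74×745.7 / 79.80 = 62.99 N·m.
Under the same torque, τ_max = 16T/(πd³) is largest where d is smallest — segment CD (d = 24.5 mm).
τ_max = 16·62.99/(π·(0.0245)³) = 2.181×10^7 Pa.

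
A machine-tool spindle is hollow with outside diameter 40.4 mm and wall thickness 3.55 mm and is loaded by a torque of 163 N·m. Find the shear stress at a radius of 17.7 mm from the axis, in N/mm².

20.5 N/mm²

J = π(d_o⁴ − d_i⁴)/32 = π(0.0404⁴ − 0.0333⁴)/32 = 1.408×10^-7 m⁴.
Shear stress varies linearly with radius: τ = T·r/J = 163.0 × 0.0177 / 1.408×10^-7 = 2.049×10^7 Pa.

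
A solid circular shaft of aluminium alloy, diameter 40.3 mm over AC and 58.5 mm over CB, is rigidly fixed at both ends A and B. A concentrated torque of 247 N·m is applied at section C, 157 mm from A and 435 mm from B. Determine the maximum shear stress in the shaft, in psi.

1070 psi

Compatibility: T_A·a/J_AC = T_B·b/J_CB with T_A + T_B = T₀.
J_AC = 2.59×10^-7 m⁴, J_CB = 1.15×10^-6 m⁴, so T_A = T₀·(J_AC/a)/((J_AC/a)+(J_CB/b)) = 94.91 N·m, T_B = 152.1 N·m.
τ in each portion: τ_AC = 7.39×10^6 Pa, τ_CB = 3.87×10^6 Pa; maximum is in AC.
τ_max = T_AC·r/J = 94.91·0.0201/2.59×10^-7 = 7.385×10^6 Pa.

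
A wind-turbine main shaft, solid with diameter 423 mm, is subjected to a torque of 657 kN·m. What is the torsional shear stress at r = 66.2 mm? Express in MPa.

J = πd⁴/32 = π(0.423)⁴/32 = 3.143×10^-3 m⁴.
Shear stress varies linearly with radius: τ = T·r/J = 657000 × 0.0662 / 3.143×10^-3 = 1.384×10^7 Pa.

13.8 MPa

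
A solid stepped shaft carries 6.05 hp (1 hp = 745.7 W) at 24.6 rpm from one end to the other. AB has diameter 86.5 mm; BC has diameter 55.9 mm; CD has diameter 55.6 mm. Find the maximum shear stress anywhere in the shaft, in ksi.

ω = 2π·24.6/60 = 2.576 rad/s, so T = P/ω = 6.05×745.7 / 2.576 = 1751 N·m.
Under the same torque, τ_max = 16T/(πd³) is largest where d is smallest — segment CD (d = 55.6 mm).
τ_max = 16·1751/(π·(0.0556)³) = 5.189×10^7 Pa.

7.53 ksi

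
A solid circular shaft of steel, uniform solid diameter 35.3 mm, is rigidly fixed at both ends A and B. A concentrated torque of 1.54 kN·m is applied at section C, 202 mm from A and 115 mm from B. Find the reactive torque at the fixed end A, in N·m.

With uniform GJ and both ends fixed, compatibility θ_AC = θ_CB gives T_A·a = T_B·b, together with T_A + T_B = T₀.
T_A = T₀·b/(a+b) = 1540·115/317.0 = 558.7 N·m; T_B = 981.3 N·m.

559 N·m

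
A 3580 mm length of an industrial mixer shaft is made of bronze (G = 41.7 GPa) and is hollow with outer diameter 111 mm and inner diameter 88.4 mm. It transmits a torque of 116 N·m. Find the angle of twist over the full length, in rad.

0.00112 rad

J = π(d_o⁴ − d_i⁴)/32 = π(0.111⁴ − 0.0884⁴)/32 = 8.908×10^-6 m⁴.
θ = T·L/(G·J) = 116.0 × 3.58 / (41.7×10⁹ × 8.908×10^-6) = 1.118×10^-3 rad.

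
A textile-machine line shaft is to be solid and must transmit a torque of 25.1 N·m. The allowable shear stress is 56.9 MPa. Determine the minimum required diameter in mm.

13.1 mm

For a solid shaft τ_max = 16T/(πd³), so d = (16T/(π τ_allow))^(1/3) = (16·25.10/(π·5.69×10^7))^(1/3) = 0.01310 m.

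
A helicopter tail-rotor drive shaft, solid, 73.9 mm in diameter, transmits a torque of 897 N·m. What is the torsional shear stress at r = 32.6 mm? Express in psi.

1450 psi

J = πd⁴/32 = π(0.0739)⁴/32 = 2.928×10^-6 m⁴.
Shear stress varies linearly with radius: τ = T·r/J = 897.0 × 0.0326 / 2.928×10^-6 = 9.987×10^6 Pa.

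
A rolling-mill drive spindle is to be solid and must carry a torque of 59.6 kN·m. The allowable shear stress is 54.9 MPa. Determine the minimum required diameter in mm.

For a solid shaft τ_max = 16T/(πd³), so d = (16T/(π τ_allow))^(1/3) = (16·59600/(π·5.49×10^7))^(1/3) = 0.1768 m.

177 mm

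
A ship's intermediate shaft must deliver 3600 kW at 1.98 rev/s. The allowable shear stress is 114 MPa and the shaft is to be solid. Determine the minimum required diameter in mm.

235 mm

ω = 2π·1.98 = 12.44 rad/s, so T = P/ω = 3600×10³ / 12.44 = 289400 N·m.
For a solid shaft τ_max = 16T/(πd³), so d = (16T/(π τ_allow))^(1/3) = (16·289400/(π·1.14×10^8))^(1/3) = 0.2347 m.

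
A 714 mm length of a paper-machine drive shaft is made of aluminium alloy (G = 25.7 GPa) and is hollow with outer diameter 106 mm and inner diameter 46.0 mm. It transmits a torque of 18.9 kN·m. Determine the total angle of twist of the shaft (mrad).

J = π(d_o⁴ − d_i⁴)/32 = π(0.106⁴ − 0.0460⁴)/32 = 1.195×10^-5 m⁴.
θ = T·L/(G·J) = 18900 × 0.714 / (25.7×10⁹ × 1.195×10^-5) = 0.04392 rad.

43.9 mrad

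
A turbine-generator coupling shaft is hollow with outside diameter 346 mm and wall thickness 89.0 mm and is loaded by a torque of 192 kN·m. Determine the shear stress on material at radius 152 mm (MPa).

J = π(d_o⁴ − d_i⁴)/32 = π(0.346⁴ − 0.168⁴)/32 = 1.329×10^-3 m⁴.
Shear stress varies linearly with radius: τ = T·r/J = 192000 × 0.152 / 1.329×10^-3 = 2.196×10^7 Pa.

22.0 MPa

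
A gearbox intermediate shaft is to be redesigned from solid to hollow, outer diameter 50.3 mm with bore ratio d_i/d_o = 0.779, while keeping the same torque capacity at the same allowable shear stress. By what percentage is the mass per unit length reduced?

Equal τ_max and T ⇒ the solid shaft needs d_s³ = d_o³(1−k⁴), so d_s = 50.3·(1−0.779⁴)^(1/3) = 43.16 mm.
Area ratio A_h/A_s = d_o²(1−k²)/d_s² = (1−k²)/(1−k⁴)^(2/3) = 0.5340.
Mass saving = 1 − 0.5340 = 46.6 %.

46.6 %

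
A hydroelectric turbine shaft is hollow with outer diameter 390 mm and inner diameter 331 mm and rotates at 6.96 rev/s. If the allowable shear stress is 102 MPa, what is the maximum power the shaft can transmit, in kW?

25000 kW

J = π(d_o⁴ − d_i⁴)/32 = π(0.390⁴ − 0.331⁴)/32 = 1.093×10^-3 m⁴.
T_max = τ_allow·J/r = 1.02×10^8 × 1.093×10^-3 / 0.195 = 571600 N·m.
ω = 2π·6.96 = 43.73 rad/s, so P_max = T_max·ω = 2.500×10^7 W.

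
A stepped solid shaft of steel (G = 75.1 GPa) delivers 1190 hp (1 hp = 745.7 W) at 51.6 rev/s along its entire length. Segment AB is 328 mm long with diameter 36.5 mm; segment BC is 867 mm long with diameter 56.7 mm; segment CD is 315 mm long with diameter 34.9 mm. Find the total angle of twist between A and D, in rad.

ω = 2π·51.6 = 324.2 rad/s, so T = P/ω = 1190×745.7 / 324.2 = 2737 N·m.
J_AB = π(0.0365)⁴/32 = 1.74×10^-7 m⁴; J_BC = π(0.0567)⁴/32 = 1.01×10^-6 m⁴; J_CD = π(0.0349)⁴/32 = 1.46×10^-7 m⁴.
θ = (T/G)·Σ L_i/J_i = (2737/75.1×10⁹)·(0.328/1.74×10^-7 + 0.867/1.01×10^-6 + 0.315/1.46×10^-7) = 0.1786 rad.

0.179 rad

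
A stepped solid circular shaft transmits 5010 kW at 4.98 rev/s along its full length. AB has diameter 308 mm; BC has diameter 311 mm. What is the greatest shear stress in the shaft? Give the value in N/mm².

ω = 2π·4.98 = 31.29 rad/s, so T = P/ω = 5010×10³ / 31.29 = 160100 N·m.
Under the same torque, τ_max = 16T/(πd³) is largest where d is smallest — segment AB (d = 308 mm).
τ_max = 16·160100/(π·(0.308)³) = 2.791×10^7 Pa.

27.9 N/mm²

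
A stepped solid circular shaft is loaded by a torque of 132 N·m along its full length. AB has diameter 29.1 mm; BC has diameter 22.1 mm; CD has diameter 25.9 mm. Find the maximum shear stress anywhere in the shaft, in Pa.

Under the same torque, τ_max = 16T/(πd³) is largest where d is smallest — segment BC (d = 22.1 mm).
τ_max = 16·132.0/(π·(0.0221)³) = 6.228×10^7 Pa.

6.23e7 Pa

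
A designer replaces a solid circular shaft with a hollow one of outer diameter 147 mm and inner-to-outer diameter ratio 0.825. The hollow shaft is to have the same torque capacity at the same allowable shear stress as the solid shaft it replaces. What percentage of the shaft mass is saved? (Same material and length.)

Equal τ_max and T ⇒ the solid shaft needs d_s³ = d_o³(1−k⁴), so d_s = 147·(1−0.825⁴)^(1/3) = 119.5 mm.
Area ratio A_h/A_s = d_o²(1−k²)/d_s² = (1−k²)/(1−k⁴)^(2/3) = 0.4836.
Mass saving = 1 − 0.4836 = 51.6 %.

51.6 %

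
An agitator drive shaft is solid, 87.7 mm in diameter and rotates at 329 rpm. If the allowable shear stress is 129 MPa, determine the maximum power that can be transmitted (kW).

J = πd⁴/32 = π(0.0877)⁴/32 = 5.808×10^-6 m⁴.
T_max = τ_allow·J/r = 1.29×10^8 × 5.808×10^-6 / 0.0439 = 17090 N·m.
ω = 2π·329/60 = 34.45 rad/s, so P_max = T_max·ω = 5.886×10^5 W.

589 kW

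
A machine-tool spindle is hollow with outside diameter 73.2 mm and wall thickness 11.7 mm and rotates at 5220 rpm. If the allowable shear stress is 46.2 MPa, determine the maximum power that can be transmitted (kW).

1530 kW

J = π(d_o⁴ − d_i⁴)/32 = π(0.0732⁴ − 0.0498⁴)/32 = 2.215×10^-6 m⁴.
T_max = τ_allow·J/r = 4.62×10^7 × 2.215×10^-6 / 0.0366 = 2796 N·m.
ω = 2π·5220/60 = 546.6 rad/s, so P_max = T_max·ω = 1.528×10^6 W.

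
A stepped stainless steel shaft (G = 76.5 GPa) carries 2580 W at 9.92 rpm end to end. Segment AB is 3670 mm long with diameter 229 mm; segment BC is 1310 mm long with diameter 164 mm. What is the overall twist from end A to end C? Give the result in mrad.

1.04 mrad

ω = 2π·9.92/60 = 1.039 rad/s, so T = P/ω = 2580 / 1.039 = 2484 N·m.
J_AB = π(0.229)⁴/32 = 2.70×10^-4 m⁴; J_BC = π(0.164)⁴/32 = 7.10×10^-5 m⁴.
θ = (T/G)·Σ L_i/J_i = (2484/76.5×10⁹)·(3.67/2.70×10^-4 + 1.31/7.10×10^-5) = 1.040×10^-3 rad.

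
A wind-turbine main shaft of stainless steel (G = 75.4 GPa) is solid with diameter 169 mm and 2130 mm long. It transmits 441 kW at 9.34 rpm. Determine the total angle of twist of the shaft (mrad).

159 mrad

ω = 2π·9.34/60 = 0.9781 rad/s, so T = P/ω = 441×10³ / 0.9781 = 450900 N·m.
J = πd⁴/32 = π(0.169)⁴/32 = 8.008×10^-5 m⁴.
θ = T·L/(G·J) = 450900 × 2.13 / (75.4×10⁹ × 8.008×10^-5) = 0.1590 rad.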